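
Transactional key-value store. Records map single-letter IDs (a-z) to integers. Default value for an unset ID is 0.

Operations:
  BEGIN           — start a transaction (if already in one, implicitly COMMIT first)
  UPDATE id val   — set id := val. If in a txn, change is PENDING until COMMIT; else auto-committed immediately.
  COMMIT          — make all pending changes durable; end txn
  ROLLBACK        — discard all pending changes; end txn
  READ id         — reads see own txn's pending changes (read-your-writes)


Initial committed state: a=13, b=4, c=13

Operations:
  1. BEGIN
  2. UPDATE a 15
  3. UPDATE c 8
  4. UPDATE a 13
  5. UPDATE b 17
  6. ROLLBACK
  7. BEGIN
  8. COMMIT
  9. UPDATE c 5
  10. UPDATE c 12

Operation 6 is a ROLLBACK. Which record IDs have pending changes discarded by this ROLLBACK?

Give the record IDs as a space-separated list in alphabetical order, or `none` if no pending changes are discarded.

Answer: a b c

Derivation:
Initial committed: {a=13, b=4, c=13}
Op 1: BEGIN: in_txn=True, pending={}
Op 2: UPDATE a=15 (pending; pending now {a=15})
Op 3: UPDATE c=8 (pending; pending now {a=15, c=8})
Op 4: UPDATE a=13 (pending; pending now {a=13, c=8})
Op 5: UPDATE b=17 (pending; pending now {a=13, b=17, c=8})
Op 6: ROLLBACK: discarded pending ['a', 'b', 'c']; in_txn=False
Op 7: BEGIN: in_txn=True, pending={}
Op 8: COMMIT: merged [] into committed; committed now {a=13, b=4, c=13}
Op 9: UPDATE c=5 (auto-commit; committed c=5)
Op 10: UPDATE c=12 (auto-commit; committed c=12)
ROLLBACK at op 6 discards: ['a', 'b', 'c']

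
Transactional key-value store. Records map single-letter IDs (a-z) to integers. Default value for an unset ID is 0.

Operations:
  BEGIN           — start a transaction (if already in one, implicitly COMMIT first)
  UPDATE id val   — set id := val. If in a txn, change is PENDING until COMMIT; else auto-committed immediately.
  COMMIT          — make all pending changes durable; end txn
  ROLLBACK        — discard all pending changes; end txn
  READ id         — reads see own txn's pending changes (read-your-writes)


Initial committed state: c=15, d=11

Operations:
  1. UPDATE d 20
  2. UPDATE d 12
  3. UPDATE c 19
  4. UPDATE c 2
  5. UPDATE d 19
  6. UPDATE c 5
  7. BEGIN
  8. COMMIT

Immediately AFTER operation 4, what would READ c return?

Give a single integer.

Answer: 2

Derivation:
Initial committed: {c=15, d=11}
Op 1: UPDATE d=20 (auto-commit; committed d=20)
Op 2: UPDATE d=12 (auto-commit; committed d=12)
Op 3: UPDATE c=19 (auto-commit; committed c=19)
Op 4: UPDATE c=2 (auto-commit; committed c=2)
After op 4: visible(c) = 2 (pending={}, committed={c=2, d=12})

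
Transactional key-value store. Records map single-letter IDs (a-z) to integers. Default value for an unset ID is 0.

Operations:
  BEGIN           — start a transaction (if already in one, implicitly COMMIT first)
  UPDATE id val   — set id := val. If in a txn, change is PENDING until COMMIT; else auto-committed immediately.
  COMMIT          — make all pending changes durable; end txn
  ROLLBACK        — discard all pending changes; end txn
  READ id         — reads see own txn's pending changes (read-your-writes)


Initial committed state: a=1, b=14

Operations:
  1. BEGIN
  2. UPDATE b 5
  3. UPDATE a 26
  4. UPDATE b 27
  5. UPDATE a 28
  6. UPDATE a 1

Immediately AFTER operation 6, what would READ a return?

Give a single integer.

Initial committed: {a=1, b=14}
Op 1: BEGIN: in_txn=True, pending={}
Op 2: UPDATE b=5 (pending; pending now {b=5})
Op 3: UPDATE a=26 (pending; pending now {a=26, b=5})
Op 4: UPDATE b=27 (pending; pending now {a=26, b=27})
Op 5: UPDATE a=28 (pending; pending now {a=28, b=27})
Op 6: UPDATE a=1 (pending; pending now {a=1, b=27})
After op 6: visible(a) = 1 (pending={a=1, b=27}, committed={a=1, b=14})

Answer: 1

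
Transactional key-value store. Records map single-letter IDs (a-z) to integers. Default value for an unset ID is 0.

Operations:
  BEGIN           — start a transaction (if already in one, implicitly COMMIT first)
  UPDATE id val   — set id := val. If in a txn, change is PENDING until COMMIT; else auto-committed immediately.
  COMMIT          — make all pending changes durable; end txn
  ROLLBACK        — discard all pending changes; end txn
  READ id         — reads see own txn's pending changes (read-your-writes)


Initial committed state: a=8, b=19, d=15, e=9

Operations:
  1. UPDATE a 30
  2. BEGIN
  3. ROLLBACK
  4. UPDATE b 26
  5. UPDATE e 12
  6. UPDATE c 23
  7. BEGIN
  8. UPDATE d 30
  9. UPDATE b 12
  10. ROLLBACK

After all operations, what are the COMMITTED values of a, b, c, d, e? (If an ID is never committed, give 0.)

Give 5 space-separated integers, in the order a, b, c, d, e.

Answer: 30 26 23 15 12

Derivation:
Initial committed: {a=8, b=19, d=15, e=9}
Op 1: UPDATE a=30 (auto-commit; committed a=30)
Op 2: BEGIN: in_txn=True, pending={}
Op 3: ROLLBACK: discarded pending []; in_txn=False
Op 4: UPDATE b=26 (auto-commit; committed b=26)
Op 5: UPDATE e=12 (auto-commit; committed e=12)
Op 6: UPDATE c=23 (auto-commit; committed c=23)
Op 7: BEGIN: in_txn=True, pending={}
Op 8: UPDATE d=30 (pending; pending now {d=30})
Op 9: UPDATE b=12 (pending; pending now {b=12, d=30})
Op 10: ROLLBACK: discarded pending ['b', 'd']; in_txn=False
Final committed: {a=30, b=26, c=23, d=15, e=12}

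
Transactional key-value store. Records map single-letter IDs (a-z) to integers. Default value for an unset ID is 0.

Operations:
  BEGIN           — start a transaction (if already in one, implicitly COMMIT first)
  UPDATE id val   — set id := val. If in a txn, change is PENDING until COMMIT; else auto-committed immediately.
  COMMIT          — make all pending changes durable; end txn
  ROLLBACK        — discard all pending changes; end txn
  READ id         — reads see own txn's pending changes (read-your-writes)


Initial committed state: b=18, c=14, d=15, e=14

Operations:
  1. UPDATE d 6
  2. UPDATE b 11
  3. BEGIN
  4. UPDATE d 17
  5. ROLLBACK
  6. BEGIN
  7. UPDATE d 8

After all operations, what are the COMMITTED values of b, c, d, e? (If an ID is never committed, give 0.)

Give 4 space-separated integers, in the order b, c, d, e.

Initial committed: {b=18, c=14, d=15, e=14}
Op 1: UPDATE d=6 (auto-commit; committed d=6)
Op 2: UPDATE b=11 (auto-commit; committed b=11)
Op 3: BEGIN: in_txn=True, pending={}
Op 4: UPDATE d=17 (pending; pending now {d=17})
Op 5: ROLLBACK: discarded pending ['d']; in_txn=False
Op 6: BEGIN: in_txn=True, pending={}
Op 7: UPDATE d=8 (pending; pending now {d=8})
Final committed: {b=11, c=14, d=6, e=14}

Answer: 11 14 6 14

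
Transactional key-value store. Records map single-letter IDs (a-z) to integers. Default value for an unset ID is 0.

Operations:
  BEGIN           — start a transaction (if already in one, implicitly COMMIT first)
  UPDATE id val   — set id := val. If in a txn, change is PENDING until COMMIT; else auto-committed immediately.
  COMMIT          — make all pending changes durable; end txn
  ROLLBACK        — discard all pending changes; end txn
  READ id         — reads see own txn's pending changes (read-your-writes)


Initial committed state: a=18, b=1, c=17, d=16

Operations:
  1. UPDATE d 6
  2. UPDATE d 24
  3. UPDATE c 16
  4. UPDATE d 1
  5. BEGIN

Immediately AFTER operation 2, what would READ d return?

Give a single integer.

Answer: 24

Derivation:
Initial committed: {a=18, b=1, c=17, d=16}
Op 1: UPDATE d=6 (auto-commit; committed d=6)
Op 2: UPDATE d=24 (auto-commit; committed d=24)
After op 2: visible(d) = 24 (pending={}, committed={a=18, b=1, c=17, d=24})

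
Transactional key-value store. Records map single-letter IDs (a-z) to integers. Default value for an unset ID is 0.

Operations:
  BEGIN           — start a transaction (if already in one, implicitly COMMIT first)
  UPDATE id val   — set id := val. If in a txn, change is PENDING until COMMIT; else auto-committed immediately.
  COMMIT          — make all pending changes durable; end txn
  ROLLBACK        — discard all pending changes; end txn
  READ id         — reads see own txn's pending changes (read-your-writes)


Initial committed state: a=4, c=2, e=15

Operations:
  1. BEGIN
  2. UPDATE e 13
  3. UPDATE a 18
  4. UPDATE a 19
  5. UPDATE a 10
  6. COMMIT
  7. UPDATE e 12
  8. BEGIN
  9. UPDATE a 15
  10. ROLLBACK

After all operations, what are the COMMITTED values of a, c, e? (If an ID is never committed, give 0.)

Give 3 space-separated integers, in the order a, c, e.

Initial committed: {a=4, c=2, e=15}
Op 1: BEGIN: in_txn=True, pending={}
Op 2: UPDATE e=13 (pending; pending now {e=13})
Op 3: UPDATE a=18 (pending; pending now {a=18, e=13})
Op 4: UPDATE a=19 (pending; pending now {a=19, e=13})
Op 5: UPDATE a=10 (pending; pending now {a=10, e=13})
Op 6: COMMIT: merged ['a', 'e'] into committed; committed now {a=10, c=2, e=13}
Op 7: UPDATE e=12 (auto-commit; committed e=12)
Op 8: BEGIN: in_txn=True, pending={}
Op 9: UPDATE a=15 (pending; pending now {a=15})
Op 10: ROLLBACK: discarded pending ['a']; in_txn=False
Final committed: {a=10, c=2, e=12}

Answer: 10 2 12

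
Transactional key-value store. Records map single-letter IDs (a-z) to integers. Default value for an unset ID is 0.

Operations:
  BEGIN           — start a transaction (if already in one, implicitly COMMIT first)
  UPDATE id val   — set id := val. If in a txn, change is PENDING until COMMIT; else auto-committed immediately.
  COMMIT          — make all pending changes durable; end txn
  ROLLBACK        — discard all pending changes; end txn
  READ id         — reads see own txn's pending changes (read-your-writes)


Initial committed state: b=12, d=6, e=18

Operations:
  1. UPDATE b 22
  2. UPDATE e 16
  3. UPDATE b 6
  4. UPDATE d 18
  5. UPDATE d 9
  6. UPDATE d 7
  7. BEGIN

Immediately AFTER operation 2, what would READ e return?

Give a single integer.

Initial committed: {b=12, d=6, e=18}
Op 1: UPDATE b=22 (auto-commit; committed b=22)
Op 2: UPDATE e=16 (auto-commit; committed e=16)
After op 2: visible(e) = 16 (pending={}, committed={b=22, d=6, e=16})

Answer: 16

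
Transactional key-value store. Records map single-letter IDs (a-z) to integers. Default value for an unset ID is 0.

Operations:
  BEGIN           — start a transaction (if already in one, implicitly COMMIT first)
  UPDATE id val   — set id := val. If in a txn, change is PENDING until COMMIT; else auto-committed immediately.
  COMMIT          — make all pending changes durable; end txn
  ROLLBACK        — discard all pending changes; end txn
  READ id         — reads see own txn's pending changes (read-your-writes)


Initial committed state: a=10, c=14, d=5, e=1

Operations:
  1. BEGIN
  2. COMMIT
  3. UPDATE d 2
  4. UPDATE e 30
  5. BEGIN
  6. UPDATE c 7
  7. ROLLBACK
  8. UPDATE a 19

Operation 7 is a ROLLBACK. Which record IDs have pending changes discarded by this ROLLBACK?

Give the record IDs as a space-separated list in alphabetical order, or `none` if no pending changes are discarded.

Initial committed: {a=10, c=14, d=5, e=1}
Op 1: BEGIN: in_txn=True, pending={}
Op 2: COMMIT: merged [] into committed; committed now {a=10, c=14, d=5, e=1}
Op 3: UPDATE d=2 (auto-commit; committed d=2)
Op 4: UPDATE e=30 (auto-commit; committed e=30)
Op 5: BEGIN: in_txn=True, pending={}
Op 6: UPDATE c=7 (pending; pending now {c=7})
Op 7: ROLLBACK: discarded pending ['c']; in_txn=False
Op 8: UPDATE a=19 (auto-commit; committed a=19)
ROLLBACK at op 7 discards: ['c']

Answer: c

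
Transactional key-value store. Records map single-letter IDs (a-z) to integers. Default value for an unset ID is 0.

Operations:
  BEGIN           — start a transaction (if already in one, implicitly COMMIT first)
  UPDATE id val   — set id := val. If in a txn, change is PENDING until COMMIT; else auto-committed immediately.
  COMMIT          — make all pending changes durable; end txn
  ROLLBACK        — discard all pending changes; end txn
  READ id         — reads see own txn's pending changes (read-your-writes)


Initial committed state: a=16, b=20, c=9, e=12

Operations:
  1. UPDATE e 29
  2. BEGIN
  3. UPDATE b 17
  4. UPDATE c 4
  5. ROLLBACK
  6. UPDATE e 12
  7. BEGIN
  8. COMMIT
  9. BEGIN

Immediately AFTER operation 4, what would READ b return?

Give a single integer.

Answer: 17

Derivation:
Initial committed: {a=16, b=20, c=9, e=12}
Op 1: UPDATE e=29 (auto-commit; committed e=29)
Op 2: BEGIN: in_txn=True, pending={}
Op 3: UPDATE b=17 (pending; pending now {b=17})
Op 4: UPDATE c=4 (pending; pending now {b=17, c=4})
After op 4: visible(b) = 17 (pending={b=17, c=4}, committed={a=16, b=20, c=9, e=29})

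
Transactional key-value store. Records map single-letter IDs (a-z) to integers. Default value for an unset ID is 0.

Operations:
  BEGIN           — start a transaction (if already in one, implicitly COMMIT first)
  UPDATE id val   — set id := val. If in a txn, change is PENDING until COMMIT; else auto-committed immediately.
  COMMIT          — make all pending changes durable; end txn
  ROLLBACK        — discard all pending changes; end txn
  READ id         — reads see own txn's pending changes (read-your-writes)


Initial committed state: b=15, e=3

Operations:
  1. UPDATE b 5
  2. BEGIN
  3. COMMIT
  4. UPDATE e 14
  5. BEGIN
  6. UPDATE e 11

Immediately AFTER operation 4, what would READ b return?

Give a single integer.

Answer: 5

Derivation:
Initial committed: {b=15, e=3}
Op 1: UPDATE b=5 (auto-commit; committed b=5)
Op 2: BEGIN: in_txn=True, pending={}
Op 3: COMMIT: merged [] into committed; committed now {b=5, e=3}
Op 4: UPDATE e=14 (auto-commit; committed e=14)
After op 4: visible(b) = 5 (pending={}, committed={b=5, e=14})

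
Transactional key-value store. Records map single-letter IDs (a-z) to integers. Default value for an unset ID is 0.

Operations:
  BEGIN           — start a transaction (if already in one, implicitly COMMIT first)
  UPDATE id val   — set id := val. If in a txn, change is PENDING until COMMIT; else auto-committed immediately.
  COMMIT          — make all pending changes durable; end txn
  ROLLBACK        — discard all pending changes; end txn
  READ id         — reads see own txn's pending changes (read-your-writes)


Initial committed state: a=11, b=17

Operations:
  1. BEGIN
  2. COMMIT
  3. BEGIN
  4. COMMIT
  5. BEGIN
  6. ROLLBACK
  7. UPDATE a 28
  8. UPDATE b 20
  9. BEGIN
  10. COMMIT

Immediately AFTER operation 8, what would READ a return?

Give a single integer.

Answer: 28

Derivation:
Initial committed: {a=11, b=17}
Op 1: BEGIN: in_txn=True, pending={}
Op 2: COMMIT: merged [] into committed; committed now {a=11, b=17}
Op 3: BEGIN: in_txn=True, pending={}
Op 4: COMMIT: merged [] into committed; committed now {a=11, b=17}
Op 5: BEGIN: in_txn=True, pending={}
Op 6: ROLLBACK: discarded pending []; in_txn=False
Op 7: UPDATE a=28 (auto-commit; committed a=28)
Op 8: UPDATE b=20 (auto-commit; committed b=20)
After op 8: visible(a) = 28 (pending={}, committed={a=28, b=20})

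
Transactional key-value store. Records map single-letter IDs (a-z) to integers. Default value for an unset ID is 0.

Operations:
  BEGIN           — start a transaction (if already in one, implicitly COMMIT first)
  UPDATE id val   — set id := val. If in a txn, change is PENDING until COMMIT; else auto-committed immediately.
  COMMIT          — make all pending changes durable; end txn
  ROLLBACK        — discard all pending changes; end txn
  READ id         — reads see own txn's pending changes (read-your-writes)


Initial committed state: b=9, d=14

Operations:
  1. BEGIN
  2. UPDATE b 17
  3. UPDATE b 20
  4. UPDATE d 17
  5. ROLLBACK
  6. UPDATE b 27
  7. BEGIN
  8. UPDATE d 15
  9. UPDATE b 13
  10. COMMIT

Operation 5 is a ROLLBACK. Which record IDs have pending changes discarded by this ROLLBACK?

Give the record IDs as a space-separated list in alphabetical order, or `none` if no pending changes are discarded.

Initial committed: {b=9, d=14}
Op 1: BEGIN: in_txn=True, pending={}
Op 2: UPDATE b=17 (pending; pending now {b=17})
Op 3: UPDATE b=20 (pending; pending now {b=20})
Op 4: UPDATE d=17 (pending; pending now {b=20, d=17})
Op 5: ROLLBACK: discarded pending ['b', 'd']; in_txn=False
Op 6: UPDATE b=27 (auto-commit; committed b=27)
Op 7: BEGIN: in_txn=True, pending={}
Op 8: UPDATE d=15 (pending; pending now {d=15})
Op 9: UPDATE b=13 (pending; pending now {b=13, d=15})
Op 10: COMMIT: merged ['b', 'd'] into committed; committed now {b=13, d=15}
ROLLBACK at op 5 discards: ['b', 'd']

Answer: b d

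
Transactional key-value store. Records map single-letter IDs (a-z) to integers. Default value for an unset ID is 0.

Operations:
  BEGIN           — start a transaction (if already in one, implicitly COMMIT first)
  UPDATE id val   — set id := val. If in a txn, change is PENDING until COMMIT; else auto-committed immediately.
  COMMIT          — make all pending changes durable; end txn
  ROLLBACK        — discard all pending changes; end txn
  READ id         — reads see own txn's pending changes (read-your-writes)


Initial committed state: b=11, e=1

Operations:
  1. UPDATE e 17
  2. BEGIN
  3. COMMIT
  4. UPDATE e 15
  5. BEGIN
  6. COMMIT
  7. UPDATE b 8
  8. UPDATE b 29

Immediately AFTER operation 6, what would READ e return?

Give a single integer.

Answer: 15

Derivation:
Initial committed: {b=11, e=1}
Op 1: UPDATE e=17 (auto-commit; committed e=17)
Op 2: BEGIN: in_txn=True, pending={}
Op 3: COMMIT: merged [] into committed; committed now {b=11, e=17}
Op 4: UPDATE e=15 (auto-commit; committed e=15)
Op 5: BEGIN: in_txn=True, pending={}
Op 6: COMMIT: merged [] into committed; committed now {b=11, e=15}
After op 6: visible(e) = 15 (pending={}, committed={b=11, e=15})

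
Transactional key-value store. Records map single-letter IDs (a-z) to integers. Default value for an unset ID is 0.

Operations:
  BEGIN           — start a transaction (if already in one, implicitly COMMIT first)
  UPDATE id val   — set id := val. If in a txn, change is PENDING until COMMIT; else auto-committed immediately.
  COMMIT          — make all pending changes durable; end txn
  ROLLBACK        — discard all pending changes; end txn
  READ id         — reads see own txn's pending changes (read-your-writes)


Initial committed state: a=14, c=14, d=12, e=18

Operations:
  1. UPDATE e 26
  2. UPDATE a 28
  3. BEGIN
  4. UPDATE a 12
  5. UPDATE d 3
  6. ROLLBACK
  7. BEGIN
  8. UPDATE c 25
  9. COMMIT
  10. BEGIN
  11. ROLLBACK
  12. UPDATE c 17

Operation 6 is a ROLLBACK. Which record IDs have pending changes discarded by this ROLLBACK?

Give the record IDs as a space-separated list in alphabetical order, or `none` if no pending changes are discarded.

Initial committed: {a=14, c=14, d=12, e=18}
Op 1: UPDATE e=26 (auto-commit; committed e=26)
Op 2: UPDATE a=28 (auto-commit; committed a=28)
Op 3: BEGIN: in_txn=True, pending={}
Op 4: UPDATE a=12 (pending; pending now {a=12})
Op 5: UPDATE d=3 (pending; pending now {a=12, d=3})
Op 6: ROLLBACK: discarded pending ['a', 'd']; in_txn=False
Op 7: BEGIN: in_txn=True, pending={}
Op 8: UPDATE c=25 (pending; pending now {c=25})
Op 9: COMMIT: merged ['c'] into committed; committed now {a=28, c=25, d=12, e=26}
Op 10: BEGIN: in_txn=True, pending={}
Op 11: ROLLBACK: discarded pending []; in_txn=False
Op 12: UPDATE c=17 (auto-commit; committed c=17)
ROLLBACK at op 6 discards: ['a', 'd']

Answer: a d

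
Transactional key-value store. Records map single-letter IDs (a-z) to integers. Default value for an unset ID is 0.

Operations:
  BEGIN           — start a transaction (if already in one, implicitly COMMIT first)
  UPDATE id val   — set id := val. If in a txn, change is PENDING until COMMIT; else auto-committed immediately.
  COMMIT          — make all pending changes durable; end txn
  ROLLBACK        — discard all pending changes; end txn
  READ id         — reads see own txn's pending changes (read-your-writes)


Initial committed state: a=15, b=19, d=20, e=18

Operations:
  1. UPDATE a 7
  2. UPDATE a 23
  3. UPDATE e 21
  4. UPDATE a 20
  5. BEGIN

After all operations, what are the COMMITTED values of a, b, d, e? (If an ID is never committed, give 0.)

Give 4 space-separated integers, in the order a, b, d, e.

Answer: 20 19 20 21

Derivation:
Initial committed: {a=15, b=19, d=20, e=18}
Op 1: UPDATE a=7 (auto-commit; committed a=7)
Op 2: UPDATE a=23 (auto-commit; committed a=23)
Op 3: UPDATE e=21 (auto-commit; committed e=21)
Op 4: UPDATE a=20 (auto-commit; committed a=20)
Op 5: BEGIN: in_txn=True, pending={}
Final committed: {a=20, b=19, d=20, e=21}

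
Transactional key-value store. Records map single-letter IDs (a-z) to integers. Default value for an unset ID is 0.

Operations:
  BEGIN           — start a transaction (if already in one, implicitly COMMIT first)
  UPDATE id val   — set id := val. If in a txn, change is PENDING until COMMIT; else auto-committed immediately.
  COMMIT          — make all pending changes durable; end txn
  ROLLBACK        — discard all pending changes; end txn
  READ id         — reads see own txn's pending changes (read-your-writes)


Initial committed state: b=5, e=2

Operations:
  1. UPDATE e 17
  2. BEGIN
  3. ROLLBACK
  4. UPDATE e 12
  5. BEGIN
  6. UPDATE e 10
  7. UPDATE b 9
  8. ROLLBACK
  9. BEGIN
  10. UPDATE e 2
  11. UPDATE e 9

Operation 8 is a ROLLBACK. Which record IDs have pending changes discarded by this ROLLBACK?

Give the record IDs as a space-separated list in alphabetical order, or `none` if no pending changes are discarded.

Initial committed: {b=5, e=2}
Op 1: UPDATE e=17 (auto-commit; committed e=17)
Op 2: BEGIN: in_txn=True, pending={}
Op 3: ROLLBACK: discarded pending []; in_txn=False
Op 4: UPDATE e=12 (auto-commit; committed e=12)
Op 5: BEGIN: in_txn=True, pending={}
Op 6: UPDATE e=10 (pending; pending now {e=10})
Op 7: UPDATE b=9 (pending; pending now {b=9, e=10})
Op 8: ROLLBACK: discarded pending ['b', 'e']; in_txn=False
Op 9: BEGIN: in_txn=True, pending={}
Op 10: UPDATE e=2 (pending; pending now {e=2})
Op 11: UPDATE e=9 (pending; pending now {e=9})
ROLLBACK at op 8 discards: ['b', 'e']

Answer: b e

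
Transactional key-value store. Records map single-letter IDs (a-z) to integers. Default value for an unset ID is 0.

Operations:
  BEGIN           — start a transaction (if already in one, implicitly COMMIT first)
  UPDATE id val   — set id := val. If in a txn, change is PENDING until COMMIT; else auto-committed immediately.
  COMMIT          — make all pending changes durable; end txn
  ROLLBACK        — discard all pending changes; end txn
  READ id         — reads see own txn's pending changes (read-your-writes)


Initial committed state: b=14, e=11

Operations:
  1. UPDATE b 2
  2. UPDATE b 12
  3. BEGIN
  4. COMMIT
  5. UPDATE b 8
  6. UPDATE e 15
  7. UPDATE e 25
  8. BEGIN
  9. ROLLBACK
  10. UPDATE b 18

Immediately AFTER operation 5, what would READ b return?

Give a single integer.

Answer: 8

Derivation:
Initial committed: {b=14, e=11}
Op 1: UPDATE b=2 (auto-commit; committed b=2)
Op 2: UPDATE b=12 (auto-commit; committed b=12)
Op 3: BEGIN: in_txn=True, pending={}
Op 4: COMMIT: merged [] into committed; committed now {b=12, e=11}
Op 5: UPDATE b=8 (auto-commit; committed b=8)
After op 5: visible(b) = 8 (pending={}, committed={b=8, e=11})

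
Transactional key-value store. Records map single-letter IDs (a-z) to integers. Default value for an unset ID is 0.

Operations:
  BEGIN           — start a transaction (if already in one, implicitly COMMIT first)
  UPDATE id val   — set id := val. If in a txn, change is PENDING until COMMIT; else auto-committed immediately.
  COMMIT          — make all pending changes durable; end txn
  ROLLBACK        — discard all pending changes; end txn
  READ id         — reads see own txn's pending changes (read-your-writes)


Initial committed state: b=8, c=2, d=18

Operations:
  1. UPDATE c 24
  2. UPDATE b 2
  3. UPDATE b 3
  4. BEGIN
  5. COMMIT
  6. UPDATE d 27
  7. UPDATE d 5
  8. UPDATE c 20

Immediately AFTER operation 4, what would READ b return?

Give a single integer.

Answer: 3

Derivation:
Initial committed: {b=8, c=2, d=18}
Op 1: UPDATE c=24 (auto-commit; committed c=24)
Op 2: UPDATE b=2 (auto-commit; committed b=2)
Op 3: UPDATE b=3 (auto-commit; committed b=3)
Op 4: BEGIN: in_txn=True, pending={}
After op 4: visible(b) = 3 (pending={}, committed={b=3, c=24, d=18})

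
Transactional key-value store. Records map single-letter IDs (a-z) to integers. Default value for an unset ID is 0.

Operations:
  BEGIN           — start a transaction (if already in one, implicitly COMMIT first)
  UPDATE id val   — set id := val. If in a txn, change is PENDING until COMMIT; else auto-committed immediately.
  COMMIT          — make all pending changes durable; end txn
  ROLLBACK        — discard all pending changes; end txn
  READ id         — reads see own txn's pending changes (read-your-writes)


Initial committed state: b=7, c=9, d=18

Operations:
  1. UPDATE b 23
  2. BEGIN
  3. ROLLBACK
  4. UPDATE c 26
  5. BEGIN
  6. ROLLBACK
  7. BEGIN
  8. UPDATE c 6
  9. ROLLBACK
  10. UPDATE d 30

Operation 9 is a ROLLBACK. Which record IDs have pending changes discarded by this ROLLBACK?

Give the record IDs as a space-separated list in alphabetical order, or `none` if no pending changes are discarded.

Answer: c

Derivation:
Initial committed: {b=7, c=9, d=18}
Op 1: UPDATE b=23 (auto-commit; committed b=23)
Op 2: BEGIN: in_txn=True, pending={}
Op 3: ROLLBACK: discarded pending []; in_txn=False
Op 4: UPDATE c=26 (auto-commit; committed c=26)
Op 5: BEGIN: in_txn=True, pending={}
Op 6: ROLLBACK: discarded pending []; in_txn=False
Op 7: BEGIN: in_txn=True, pending={}
Op 8: UPDATE c=6 (pending; pending now {c=6})
Op 9: ROLLBACK: discarded pending ['c']; in_txn=False
Op 10: UPDATE d=30 (auto-commit; committed d=30)
ROLLBACK at op 9 discards: ['c']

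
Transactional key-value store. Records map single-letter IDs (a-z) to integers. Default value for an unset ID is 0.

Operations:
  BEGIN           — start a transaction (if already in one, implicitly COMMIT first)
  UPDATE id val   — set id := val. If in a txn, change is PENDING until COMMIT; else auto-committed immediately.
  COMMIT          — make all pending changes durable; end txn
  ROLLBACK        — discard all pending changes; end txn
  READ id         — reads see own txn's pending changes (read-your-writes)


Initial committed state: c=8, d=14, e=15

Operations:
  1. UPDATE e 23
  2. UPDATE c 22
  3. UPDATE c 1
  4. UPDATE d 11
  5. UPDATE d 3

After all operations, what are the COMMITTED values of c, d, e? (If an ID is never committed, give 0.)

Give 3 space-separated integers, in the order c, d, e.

Answer: 1 3 23

Derivation:
Initial committed: {c=8, d=14, e=15}
Op 1: UPDATE e=23 (auto-commit; committed e=23)
Op 2: UPDATE c=22 (auto-commit; committed c=22)
Op 3: UPDATE c=1 (auto-commit; committed c=1)
Op 4: UPDATE d=11 (auto-commit; committed d=11)
Op 5: UPDATE d=3 (auto-commit; committed d=3)
Final committed: {c=1, d=3, e=23}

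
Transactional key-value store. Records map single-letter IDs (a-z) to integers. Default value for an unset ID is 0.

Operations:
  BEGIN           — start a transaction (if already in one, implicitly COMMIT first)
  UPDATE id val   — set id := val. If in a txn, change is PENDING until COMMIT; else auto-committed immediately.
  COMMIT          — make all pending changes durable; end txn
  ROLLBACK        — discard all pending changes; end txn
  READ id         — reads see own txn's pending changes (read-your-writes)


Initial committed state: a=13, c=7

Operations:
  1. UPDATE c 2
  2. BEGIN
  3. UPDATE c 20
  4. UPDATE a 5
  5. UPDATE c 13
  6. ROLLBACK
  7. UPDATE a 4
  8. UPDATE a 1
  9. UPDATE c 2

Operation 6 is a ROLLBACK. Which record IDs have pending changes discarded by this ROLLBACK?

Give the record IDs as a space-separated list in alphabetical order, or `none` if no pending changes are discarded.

Answer: a c

Derivation:
Initial committed: {a=13, c=7}
Op 1: UPDATE c=2 (auto-commit; committed c=2)
Op 2: BEGIN: in_txn=True, pending={}
Op 3: UPDATE c=20 (pending; pending now {c=20})
Op 4: UPDATE a=5 (pending; pending now {a=5, c=20})
Op 5: UPDATE c=13 (pending; pending now {a=5, c=13})
Op 6: ROLLBACK: discarded pending ['a', 'c']; in_txn=False
Op 7: UPDATE a=4 (auto-commit; committed a=4)
Op 8: UPDATE a=1 (auto-commit; committed a=1)
Op 9: UPDATE c=2 (auto-commit; committed c=2)
ROLLBACK at op 6 discards: ['a', 'c']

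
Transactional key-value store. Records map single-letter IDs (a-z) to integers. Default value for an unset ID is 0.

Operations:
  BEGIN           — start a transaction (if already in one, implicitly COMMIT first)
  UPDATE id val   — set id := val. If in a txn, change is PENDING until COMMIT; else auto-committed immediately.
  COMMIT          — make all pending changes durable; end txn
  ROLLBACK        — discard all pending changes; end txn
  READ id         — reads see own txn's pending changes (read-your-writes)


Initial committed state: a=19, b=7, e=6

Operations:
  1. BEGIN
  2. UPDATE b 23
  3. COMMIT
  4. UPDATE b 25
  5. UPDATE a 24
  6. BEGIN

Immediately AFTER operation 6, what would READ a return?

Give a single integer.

Answer: 24

Derivation:
Initial committed: {a=19, b=7, e=6}
Op 1: BEGIN: in_txn=True, pending={}
Op 2: UPDATE b=23 (pending; pending now {b=23})
Op 3: COMMIT: merged ['b'] into committed; committed now {a=19, b=23, e=6}
Op 4: UPDATE b=25 (auto-commit; committed b=25)
Op 5: UPDATE a=24 (auto-commit; committed a=24)
Op 6: BEGIN: in_txn=True, pending={}
After op 6: visible(a) = 24 (pending={}, committed={a=24, b=25, e=6})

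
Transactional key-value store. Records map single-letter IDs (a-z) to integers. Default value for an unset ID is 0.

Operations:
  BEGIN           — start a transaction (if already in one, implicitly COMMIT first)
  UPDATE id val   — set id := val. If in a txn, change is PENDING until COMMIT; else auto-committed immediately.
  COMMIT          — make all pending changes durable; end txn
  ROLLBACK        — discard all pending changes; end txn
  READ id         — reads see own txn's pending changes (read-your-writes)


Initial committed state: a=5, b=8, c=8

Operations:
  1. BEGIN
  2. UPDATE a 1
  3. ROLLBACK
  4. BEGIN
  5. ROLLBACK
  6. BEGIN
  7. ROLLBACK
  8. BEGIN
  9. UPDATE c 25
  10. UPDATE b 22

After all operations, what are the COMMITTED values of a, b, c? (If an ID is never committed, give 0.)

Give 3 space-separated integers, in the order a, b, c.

Answer: 5 8 8

Derivation:
Initial committed: {a=5, b=8, c=8}
Op 1: BEGIN: in_txn=True, pending={}
Op 2: UPDATE a=1 (pending; pending now {a=1})
Op 3: ROLLBACK: discarded pending ['a']; in_txn=False
Op 4: BEGIN: in_txn=True, pending={}
Op 5: ROLLBACK: discarded pending []; in_txn=False
Op 6: BEGIN: in_txn=True, pending={}
Op 7: ROLLBACK: discarded pending []; in_txn=False
Op 8: BEGIN: in_txn=True, pending={}
Op 9: UPDATE c=25 (pending; pending now {c=25})
Op 10: UPDATE b=22 (pending; pending now {b=22, c=25})
Final committed: {a=5, b=8, c=8}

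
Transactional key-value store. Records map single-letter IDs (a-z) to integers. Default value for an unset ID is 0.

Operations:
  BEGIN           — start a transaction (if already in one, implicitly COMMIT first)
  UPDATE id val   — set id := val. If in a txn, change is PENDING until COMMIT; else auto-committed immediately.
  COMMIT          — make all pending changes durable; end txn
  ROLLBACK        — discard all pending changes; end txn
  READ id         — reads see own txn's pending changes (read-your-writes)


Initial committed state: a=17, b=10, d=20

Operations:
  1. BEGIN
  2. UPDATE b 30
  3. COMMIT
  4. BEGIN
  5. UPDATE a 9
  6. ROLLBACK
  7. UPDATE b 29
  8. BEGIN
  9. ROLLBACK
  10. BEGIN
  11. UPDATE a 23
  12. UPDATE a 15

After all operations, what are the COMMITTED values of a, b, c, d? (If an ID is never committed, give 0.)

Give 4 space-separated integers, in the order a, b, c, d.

Answer: 17 29 0 20

Derivation:
Initial committed: {a=17, b=10, d=20}
Op 1: BEGIN: in_txn=True, pending={}
Op 2: UPDATE b=30 (pending; pending now {b=30})
Op 3: COMMIT: merged ['b'] into committed; committed now {a=17, b=30, d=20}
Op 4: BEGIN: in_txn=True, pending={}
Op 5: UPDATE a=9 (pending; pending now {a=9})
Op 6: ROLLBACK: discarded pending ['a']; in_txn=False
Op 7: UPDATE b=29 (auto-commit; committed b=29)
Op 8: BEGIN: in_txn=True, pending={}
Op 9: ROLLBACK: discarded pending []; in_txn=False
Op 10: BEGIN: in_txn=True, pending={}
Op 11: UPDATE a=23 (pending; pending now {a=23})
Op 12: UPDATE a=15 (pending; pending now {a=15})
Final committed: {a=17, b=29, d=20}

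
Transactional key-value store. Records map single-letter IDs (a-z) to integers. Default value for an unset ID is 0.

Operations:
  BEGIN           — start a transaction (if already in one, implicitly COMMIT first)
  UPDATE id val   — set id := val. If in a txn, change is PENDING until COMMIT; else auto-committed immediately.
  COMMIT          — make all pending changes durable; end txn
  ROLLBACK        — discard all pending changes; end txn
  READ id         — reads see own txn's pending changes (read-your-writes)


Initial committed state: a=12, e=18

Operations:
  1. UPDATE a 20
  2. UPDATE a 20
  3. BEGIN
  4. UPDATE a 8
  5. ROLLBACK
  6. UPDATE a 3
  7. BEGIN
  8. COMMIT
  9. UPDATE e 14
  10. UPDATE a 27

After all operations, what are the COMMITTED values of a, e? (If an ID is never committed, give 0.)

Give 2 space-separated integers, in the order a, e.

Answer: 27 14

Derivation:
Initial committed: {a=12, e=18}
Op 1: UPDATE a=20 (auto-commit; committed a=20)
Op 2: UPDATE a=20 (auto-commit; committed a=20)
Op 3: BEGIN: in_txn=True, pending={}
Op 4: UPDATE a=8 (pending; pending now {a=8})
Op 5: ROLLBACK: discarded pending ['a']; in_txn=False
Op 6: UPDATE a=3 (auto-commit; committed a=3)
Op 7: BEGIN: in_txn=True, pending={}
Op 8: COMMIT: merged [] into committed; committed now {a=3, e=18}
Op 9: UPDATE e=14 (auto-commit; committed e=14)
Op 10: UPDATE a=27 (auto-commit; committed a=27)
Final committed: {a=27, e=14}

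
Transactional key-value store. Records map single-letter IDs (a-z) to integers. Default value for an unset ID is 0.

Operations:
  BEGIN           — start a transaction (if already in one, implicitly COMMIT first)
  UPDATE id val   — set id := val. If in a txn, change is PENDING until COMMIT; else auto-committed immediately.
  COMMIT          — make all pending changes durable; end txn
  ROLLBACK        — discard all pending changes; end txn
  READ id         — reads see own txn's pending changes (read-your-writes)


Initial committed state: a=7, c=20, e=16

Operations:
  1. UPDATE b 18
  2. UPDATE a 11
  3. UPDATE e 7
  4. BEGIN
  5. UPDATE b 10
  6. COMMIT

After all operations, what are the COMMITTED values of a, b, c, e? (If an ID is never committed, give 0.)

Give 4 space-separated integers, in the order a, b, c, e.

Initial committed: {a=7, c=20, e=16}
Op 1: UPDATE b=18 (auto-commit; committed b=18)
Op 2: UPDATE a=11 (auto-commit; committed a=11)
Op 3: UPDATE e=7 (auto-commit; committed e=7)
Op 4: BEGIN: in_txn=True, pending={}
Op 5: UPDATE b=10 (pending; pending now {b=10})
Op 6: COMMIT: merged ['b'] into committed; committed now {a=11, b=10, c=20, e=7}
Final committed: {a=11, b=10, c=20, e=7}

Answer: 11 10 20 7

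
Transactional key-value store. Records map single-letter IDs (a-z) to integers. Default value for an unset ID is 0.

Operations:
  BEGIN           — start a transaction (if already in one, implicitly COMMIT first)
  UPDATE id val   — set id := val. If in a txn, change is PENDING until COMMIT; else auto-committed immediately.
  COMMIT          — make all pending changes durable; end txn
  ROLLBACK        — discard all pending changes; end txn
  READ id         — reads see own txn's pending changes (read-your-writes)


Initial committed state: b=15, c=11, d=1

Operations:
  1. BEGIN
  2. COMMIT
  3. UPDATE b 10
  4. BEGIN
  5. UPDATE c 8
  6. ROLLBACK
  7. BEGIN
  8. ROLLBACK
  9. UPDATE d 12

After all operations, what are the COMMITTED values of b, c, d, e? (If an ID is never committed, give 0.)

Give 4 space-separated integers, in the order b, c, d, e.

Initial committed: {b=15, c=11, d=1}
Op 1: BEGIN: in_txn=True, pending={}
Op 2: COMMIT: merged [] into committed; committed now {b=15, c=11, d=1}
Op 3: UPDATE b=10 (auto-commit; committed b=10)
Op 4: BEGIN: in_txn=True, pending={}
Op 5: UPDATE c=8 (pending; pending now {c=8})
Op 6: ROLLBACK: discarded pending ['c']; in_txn=False
Op 7: BEGIN: in_txn=True, pending={}
Op 8: ROLLBACK: discarded pending []; in_txn=False
Op 9: UPDATE d=12 (auto-commit; committed d=12)
Final committed: {b=10, c=11, d=12}

Answer: 10 11 12 0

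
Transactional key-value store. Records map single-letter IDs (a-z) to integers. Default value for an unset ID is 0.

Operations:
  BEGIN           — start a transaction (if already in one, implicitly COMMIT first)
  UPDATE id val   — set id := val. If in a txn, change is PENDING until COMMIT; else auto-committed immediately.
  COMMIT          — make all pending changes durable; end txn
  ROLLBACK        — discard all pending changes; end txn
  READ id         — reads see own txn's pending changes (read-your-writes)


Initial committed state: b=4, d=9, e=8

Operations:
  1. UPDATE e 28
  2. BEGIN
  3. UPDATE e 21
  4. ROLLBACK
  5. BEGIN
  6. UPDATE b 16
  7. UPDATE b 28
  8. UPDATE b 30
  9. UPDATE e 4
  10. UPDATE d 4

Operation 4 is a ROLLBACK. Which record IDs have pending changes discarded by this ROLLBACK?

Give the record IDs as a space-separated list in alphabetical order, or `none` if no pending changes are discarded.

Answer: e

Derivation:
Initial committed: {b=4, d=9, e=8}
Op 1: UPDATE e=28 (auto-commit; committed e=28)
Op 2: BEGIN: in_txn=True, pending={}
Op 3: UPDATE e=21 (pending; pending now {e=21})
Op 4: ROLLBACK: discarded pending ['e']; in_txn=False
Op 5: BEGIN: in_txn=True, pending={}
Op 6: UPDATE b=16 (pending; pending now {b=16})
Op 7: UPDATE b=28 (pending; pending now {b=28})
Op 8: UPDATE b=30 (pending; pending now {b=30})
Op 9: UPDATE e=4 (pending; pending now {b=30, e=4})
Op 10: UPDATE d=4 (pending; pending now {b=30, d=4, e=4})
ROLLBACK at op 4 discards: ['e']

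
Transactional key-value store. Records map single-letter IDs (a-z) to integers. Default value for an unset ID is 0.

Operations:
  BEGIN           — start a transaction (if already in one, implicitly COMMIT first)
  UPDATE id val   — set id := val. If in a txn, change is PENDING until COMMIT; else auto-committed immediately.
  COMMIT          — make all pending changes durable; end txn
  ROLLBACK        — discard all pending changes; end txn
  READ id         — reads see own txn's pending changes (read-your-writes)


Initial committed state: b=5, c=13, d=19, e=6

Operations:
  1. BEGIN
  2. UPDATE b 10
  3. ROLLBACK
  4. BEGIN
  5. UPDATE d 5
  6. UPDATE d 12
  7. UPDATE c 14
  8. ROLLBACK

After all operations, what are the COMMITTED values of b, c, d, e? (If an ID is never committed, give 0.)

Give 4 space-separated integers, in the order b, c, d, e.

Answer: 5 13 19 6

Derivation:
Initial committed: {b=5, c=13, d=19, e=6}
Op 1: BEGIN: in_txn=True, pending={}
Op 2: UPDATE b=10 (pending; pending now {b=10})
Op 3: ROLLBACK: discarded pending ['b']; in_txn=False
Op 4: BEGIN: in_txn=True, pending={}
Op 5: UPDATE d=5 (pending; pending now {d=5})
Op 6: UPDATE d=12 (pending; pending now {d=12})
Op 7: UPDATE c=14 (pending; pending now {c=14, d=12})
Op 8: ROLLBACK: discarded pending ['c', 'd']; in_txn=False
Final committed: {b=5, c=13, d=19, e=6}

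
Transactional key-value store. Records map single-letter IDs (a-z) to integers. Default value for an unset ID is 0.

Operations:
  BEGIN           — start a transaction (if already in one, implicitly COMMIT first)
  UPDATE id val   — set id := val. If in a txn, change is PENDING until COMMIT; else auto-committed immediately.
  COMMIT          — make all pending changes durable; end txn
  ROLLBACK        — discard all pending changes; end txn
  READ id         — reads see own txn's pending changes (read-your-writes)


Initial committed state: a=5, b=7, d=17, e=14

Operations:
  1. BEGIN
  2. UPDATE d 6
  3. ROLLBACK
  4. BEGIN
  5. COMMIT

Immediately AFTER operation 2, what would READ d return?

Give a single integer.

Initial committed: {a=5, b=7, d=17, e=14}
Op 1: BEGIN: in_txn=True, pending={}
Op 2: UPDATE d=6 (pending; pending now {d=6})
After op 2: visible(d) = 6 (pending={d=6}, committed={a=5, b=7, d=17, e=14})

Answer: 6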